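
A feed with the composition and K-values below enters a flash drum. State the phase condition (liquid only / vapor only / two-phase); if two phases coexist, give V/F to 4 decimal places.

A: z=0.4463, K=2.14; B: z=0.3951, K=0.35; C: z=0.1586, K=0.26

two-phase, V/F = 0.1744

ΣzᵢKᵢ = 1.1346; Σzᵢ/Kᵢ = 1.9474.
Both exceed 1, so a two-phase solution exists.
Rachford–Rice: g(ψ) = Σ zᵢ(Kᵢ−1)/(1+ψ(Kᵢ−1)) = 0.
Newton iteration, ψ⁰ = 0.43:
  ψ = 0.4300: g = -0.18716, g' = -0.7696 → ψ = 0.1868
  ψ = 0.1868: g = -0.00904, g' = -0.7274 → ψ = 0.1744
Converged at ψ = 0.1744.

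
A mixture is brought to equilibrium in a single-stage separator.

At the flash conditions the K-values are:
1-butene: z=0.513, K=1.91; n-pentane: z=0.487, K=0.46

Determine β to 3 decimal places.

Newton iteration, β⁰ = 0.5:
  β = 0.500: g = -0.0394, g' = -0.467 → β = 0.416
  β = 0.416: g = -0.0004, g' = -0.460 → β = 0.415
Converged at β = 0.415.

β = 0.415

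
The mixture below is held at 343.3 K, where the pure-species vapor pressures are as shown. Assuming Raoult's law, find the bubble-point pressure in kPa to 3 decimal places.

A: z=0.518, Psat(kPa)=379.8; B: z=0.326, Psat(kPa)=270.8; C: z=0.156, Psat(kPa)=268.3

At the bubble point ψ → 0, so ΣzᵢKᵢ = 1 with Kᵢ = Pᵢˢᵃᵗ/P ⇒ P = ΣzᵢPᵢˢᵃᵗ.
P = 0.518·379.8 + 0.326·270.8 + 0.156·268.3 = 326.872 kPa

Pbub = 326.872 kPa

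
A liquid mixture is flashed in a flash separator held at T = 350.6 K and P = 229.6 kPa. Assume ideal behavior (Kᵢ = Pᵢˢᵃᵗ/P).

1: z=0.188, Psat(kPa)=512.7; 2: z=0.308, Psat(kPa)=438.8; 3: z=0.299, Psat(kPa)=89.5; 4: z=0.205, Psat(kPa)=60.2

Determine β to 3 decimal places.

β = 0.258

Raoult's law: Kᵢ = Pᵢˢᵃᵗ/P = Pᵢˢᵃᵗ/229.6.
  K_1 = 512.7/229.6 = 2.23301, K_2 = 438.8/229.6 = 1.91115, K_3 = 89.5/229.6 = 0.38981, K_4 = 60.2/229.6 = 0.26220
Let β = V/F and solve Σ zᵢ(Kᵢ−1)/(1+β(Kᵢ−1)) = 0.
Feasibility: ΣzᵢKᵢ = 1.179, Σzᵢ/Kᵢ = 1.794 — both > 1, two phases present.
Iterate (Newton) starting at β = 0.5:
  β = 0.500: g = -0.1660, g' = -0.741 → β = 0.276
  β = 0.276: g = -0.0121, g' = -0.659 → β = 0.258
Converged at β = 0.258.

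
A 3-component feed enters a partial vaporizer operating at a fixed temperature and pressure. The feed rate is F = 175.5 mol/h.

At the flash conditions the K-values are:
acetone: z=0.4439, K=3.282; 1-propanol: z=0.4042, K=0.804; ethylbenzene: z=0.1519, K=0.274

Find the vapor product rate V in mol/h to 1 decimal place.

V = 140.7 mol/h

Let ψ = V/F and solve Σ zᵢ(Kᵢ−1)/(1+ψ(Kᵢ−1)) = 0.
g(0) = ΣzᵢKᵢ − 1 = 0.8235 and g(1) = 1 − Σzᵢ/Kᵢ = -0.1924, so a root lies in (0, 1).
Iterate (Newton) starting at ψ = 0.33:
  ψ = 0.3300: g = 0.34811, g' = -0.9084 → ψ = 0.7132
  ψ = 0.7132: g = 0.06473, g' = -0.7001 → ψ = 0.8057
  ψ = 0.8057: g = -0.00289, g' = -0.7735 → ψ = 0.8019
Converged at ψ = 0.8019.
Then V = ψ·F = 0.8019·175.5 = 140.7 mol/h and L = F − V = 34.8 mol/h.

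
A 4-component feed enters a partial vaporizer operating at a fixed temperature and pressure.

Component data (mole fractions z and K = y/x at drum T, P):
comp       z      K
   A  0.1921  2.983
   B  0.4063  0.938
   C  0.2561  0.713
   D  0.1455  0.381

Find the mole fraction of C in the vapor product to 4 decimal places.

Newton iteration, ψ⁰ = 0.5:
  ψ = 0.5000: g = -0.05097, g' = -0.3378 → ψ = 0.3491
  ψ = 0.3491: g = 0.00277, g' = -0.3822 → ψ = 0.3564
Converged at ψ = 0.3564.
Compositions from xᵢ = zᵢ/(1+ψ(Kᵢ−1)), yᵢ = Kᵢxᵢ:
  A: x = 0.1126, y = 0.3357
  B: x = 0.4155, y = 0.3897
  C: x = 0.2853, y = 0.2034
  D: x = 0.1867, y = 0.0711

y_C = 0.2034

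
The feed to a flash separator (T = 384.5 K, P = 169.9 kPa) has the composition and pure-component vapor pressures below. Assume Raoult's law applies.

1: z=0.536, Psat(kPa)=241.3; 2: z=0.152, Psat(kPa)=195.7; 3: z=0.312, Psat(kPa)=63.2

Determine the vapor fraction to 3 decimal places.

Raoult's law: Kᵢ = Pᵢˢᵃᵗ/P = Pᵢˢᵃᵗ/169.9.
  K_1 = 241.3/169.9 = 1.42025, K_2 = 195.7/169.9 = 1.15185, K_3 = 63.2/169.9 = 0.37198
Rachford–Rice: g(ψ) = Σ zᵢ(Kᵢ−1)/(1+ψ(Kᵢ−1)) = 0.
g(0) = ΣzᵢKᵢ − 1 = 0.052 and g(1) = 1 − Σzᵢ/Kᵢ = -0.348, so a root lies in (0, 1).
Iterate (Newton) starting at ψ = 0.5:
  ψ = 0.500: g = -0.0780, g' = -0.329 → ψ = 0.263
  ψ = 0.263: g = -0.0097, g' = -0.257 → ψ = 0.225
Converged at ψ = 0.225.

ψ = 0.225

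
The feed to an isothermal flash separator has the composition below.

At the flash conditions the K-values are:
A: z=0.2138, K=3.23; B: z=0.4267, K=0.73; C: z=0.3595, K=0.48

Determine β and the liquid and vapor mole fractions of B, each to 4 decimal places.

Rachford–Rice: g(β) = Σ zᵢ(Kᵢ−1)/(1+β(Kᵢ−1)) = 0.
Feasibility: ΣzᵢKᵢ = 1.1746, Σzᵢ/Kᵢ = 1.3997 — both > 1, two phases present.
Newton iteration, β⁰ = 0.34:
  β = 0.3400: g = -0.08277, g' = -0.5251 → β = 0.1824
  β = 0.1824: g = 0.01123, g' = -0.6904 → β = 0.1986
  β = 0.1986: g = 0.00020, g' = -0.6663 → β = 0.1989
Converged at β = 0.1989.
Compositions from xᵢ = zᵢ/(1+β(Kᵢ−1)), yᵢ = Kᵢxᵢ:
  A: x = 0.1481, y = 0.4784
  B: x = 0.4509, y = 0.3292
  C: x = 0.4010, y = 0.1925

β = 0.1989, x_B = 0.4509, y_B = 0.3292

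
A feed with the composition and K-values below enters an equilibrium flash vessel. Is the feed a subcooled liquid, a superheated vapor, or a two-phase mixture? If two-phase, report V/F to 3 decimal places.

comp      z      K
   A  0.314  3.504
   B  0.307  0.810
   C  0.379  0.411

two-phase, V/F = 0.453

ΣzᵢKᵢ = 1.505; Σzᵢ/Kᵢ = 1.391.
Both exceed 1, so a two-phase solution exists.
Rachford–Rice: g(ψ) = Σ zᵢ(Kᵢ−1)/(1+ψ(Kᵢ−1)) = 0.
Newton–Raphson from ψ = 0.69:
  ψ = 0.690: g = -0.1550, g' = -0.652 → ψ = 0.452
  ψ = 0.452: g = 0.0004, g' = -0.690 → ψ = 0.453
Converged at ψ = 0.453.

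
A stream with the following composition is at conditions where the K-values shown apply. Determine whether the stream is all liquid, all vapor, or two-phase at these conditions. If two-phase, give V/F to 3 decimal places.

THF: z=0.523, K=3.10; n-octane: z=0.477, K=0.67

all vapor

ΣzᵢKᵢ = 1.941; Σzᵢ/Kᵢ = 0.881.
Since Σzᵢ/Kᵢ < 1 the mixture is above its dew point — single vapor phase.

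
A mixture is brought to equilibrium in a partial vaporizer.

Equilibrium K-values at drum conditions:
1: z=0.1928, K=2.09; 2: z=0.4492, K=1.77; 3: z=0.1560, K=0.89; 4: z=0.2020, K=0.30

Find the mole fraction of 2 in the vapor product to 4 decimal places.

Let ψ = V/F and solve Σ zᵢ(Kᵢ−1)/(1+ψ(Kᵢ−1)) = 0.
Feasibility: ΣzᵢKᵢ = 1.3975, Σzᵢ/Kᵢ = 1.1946 — both > 1, two phases present.
Newton–Raphson from ψ = 0.32:
  ψ = 0.3200: g = 0.23331, g' = -0.4637 → ψ = 0.8231
  ψ = 0.8231: g = -0.03001, g' = -0.7167 → ψ = 0.7812
  ψ = 0.7812: g = -0.00134, g' = -0.6549 → ψ = 0.7792
Converged at ψ = 0.7792.
Compositions from xᵢ = zᵢ/(1+ψ(Kᵢ−1)), yᵢ = Kᵢxᵢ:
  1: x = 0.1043, y = 0.2179
  2: x = 0.2808, y = 0.4969
  3: x = 0.1706, y = 0.1519
  4: x = 0.4444, y = 0.1333

y_2 = 0.4969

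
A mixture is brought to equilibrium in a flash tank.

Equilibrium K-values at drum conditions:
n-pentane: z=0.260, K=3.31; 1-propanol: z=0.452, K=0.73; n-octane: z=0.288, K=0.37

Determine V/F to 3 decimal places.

V/F = 0.297

Rachford–Rice: g(V/F) = Σ zᵢ(Kᵢ−1)/(1+V/F(Kᵢ−1)) = 0.
g(0) = ΣzᵢKᵢ − 1 = 0.297 and g(1) = 1 − Σzᵢ/Kᵢ = -0.476, so a root lies in (0, 1).
Newton–Raphson from V/F = 0.67:
  V/F = 0.670: g = -0.2272, g' = -0.605 → V/F = 0.295
  V/F = 0.295: g = 0.0021, g' = -0.703 → V/F = 0.297
Converged at V/F = 0.297.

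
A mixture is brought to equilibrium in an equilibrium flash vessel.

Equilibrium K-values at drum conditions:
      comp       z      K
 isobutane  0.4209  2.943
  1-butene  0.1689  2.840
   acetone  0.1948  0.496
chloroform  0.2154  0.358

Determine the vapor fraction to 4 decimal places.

Material balance + equilibrium reduce to Σ zᵢ(Kᵢ−1)/(1+ψ(Kᵢ−1)) = 0.
g(0) = ΣzᵢKᵢ − 1 = 0.8921 and g(1) = 1 − Σzᵢ/Kᵢ = -0.1969, so a root lies in (0, 1).
Newton–Raphson from ψ = 0.5:
  ψ = 0.5000: g = 0.24176, g' = -0.8449 → ψ = 0.7861
  ψ = 0.7861: g = 0.00880, g' = -0.8419 → ψ = 0.7966
  ψ = 0.7966: g = -0.00004, g' = -0.8489 → ψ = 0.7965
Converged at ψ = 0.7965.

ψ = 0.7965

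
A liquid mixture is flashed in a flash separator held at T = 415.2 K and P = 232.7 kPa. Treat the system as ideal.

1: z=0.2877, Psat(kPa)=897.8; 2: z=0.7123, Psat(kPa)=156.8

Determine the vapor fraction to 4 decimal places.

Raoult's law: Kᵢ = Pᵢˢᵃᵗ/P = Pᵢˢᵃᵗ/232.7.
  K_1 = 897.8/232.7 = 3.858187, K_2 = 156.8/232.7 = 0.673829
Binary case is linear: z₁(K₁−1)(1+ψ(K₂−1)) + z₂(K₂−1)(1+ψ(K₁−1)) = 0
⇒ ψ = [z₁(K₁−1)+z₂(K₂−1)] / [−(K₁−1)(K₂−1)] = 0.58997/0.93226 = 0.6328

ψ = 0.6328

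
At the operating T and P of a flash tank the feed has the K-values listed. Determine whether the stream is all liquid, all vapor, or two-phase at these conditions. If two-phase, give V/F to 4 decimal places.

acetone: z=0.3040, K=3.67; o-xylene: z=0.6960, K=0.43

ΣzᵢKᵢ = 1.4150; Σzᵢ/Kᵢ = 1.7014.
Both exceed 1, so a two-phase solution exists.
Rachford–Rice: g(ψ) = Σ zᵢ(Kᵢ−1)/(1+ψ(Kᵢ−1)) = 0.
Newton iteration, ψ⁰ = 0.5:
  ψ = 0.5000: g = -0.20724, g' = -0.8398 → ψ = 0.2532
  ψ = 0.2532: g = 0.02061, g' = -1.0803 → ψ = 0.2723
  ψ = 0.2723: g = 0.00036, g' = -1.0434 → ψ = 0.2727
Converged at ψ = 0.2727.

two-phase, V/F = 0.2727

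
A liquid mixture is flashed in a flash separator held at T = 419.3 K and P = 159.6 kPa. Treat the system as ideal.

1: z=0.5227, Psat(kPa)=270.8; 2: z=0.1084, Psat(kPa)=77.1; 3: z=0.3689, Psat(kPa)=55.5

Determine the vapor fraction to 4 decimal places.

Raoult's law: Kᵢ = Pᵢˢᵃᵗ/P = Pᵢˢᵃᵗ/159.6.
  K_1 = 270.8/159.6 = 1.696742, K_2 = 77.1/159.6 = 0.483083, K_3 = 55.5/159.6 = 0.347744
Newton–Raphson from ψ = 0.5:
  ψ = 0.5000: g = -0.16254, g' = -0.5379 → ψ = 0.1978
  ψ = 0.1978: g = -0.01860, g' = -0.4388 → ψ = 0.1554
  ψ = 0.1554: g = -0.00008, g' = -0.4352 → ψ = 0.1552
Converged at ψ = 0.1552.

ψ = 0.1552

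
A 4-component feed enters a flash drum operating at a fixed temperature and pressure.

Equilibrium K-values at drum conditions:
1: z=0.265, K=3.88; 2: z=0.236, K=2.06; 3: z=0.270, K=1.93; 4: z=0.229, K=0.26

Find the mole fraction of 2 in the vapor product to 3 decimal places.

Rachford–Rice: g(ψ) = Σ zᵢ(Kᵢ−1)/(1+ψ(Kᵢ−1)) = 0.
Check two-phase: ΣzᵢKᵢ = 2.095 > 1 and Σzᵢ/Kᵢ = 1.204 > 1, so g(0) = 1.095 > 0 and g(1) = -0.204 < 0.
Newton–Raphson from ψ = 0.36:
  ψ = 0.360: g = 0.5129, g' = -1.033 → ψ = 0.857
  ψ = 0.857: g = 0.0282, g' = -1.264 → ψ = 0.879
  ψ = 0.879: g = -0.0009, g' = -1.344 → ψ = 0.878
Converged at ψ = 0.878.
Compositions from xᵢ = zᵢ/(1+ψ(Kᵢ−1)), yᵢ = Kᵢxᵢ:
  1: x = 0.075, y = 0.291
  2: x = 0.122, y = 0.252
  3: x = 0.149, y = 0.287
  4: x = 0.654, y = 0.170

y_2 = 0.252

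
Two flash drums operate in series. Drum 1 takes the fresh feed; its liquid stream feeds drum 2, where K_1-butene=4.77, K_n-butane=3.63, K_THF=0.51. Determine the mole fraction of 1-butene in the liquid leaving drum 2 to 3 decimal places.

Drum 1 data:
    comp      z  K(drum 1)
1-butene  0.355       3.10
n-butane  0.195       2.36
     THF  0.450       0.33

x_1-butene (drum 2) = 0.072

Drum 1:
Rachford–Rice: g(ψ₁) = Σ zᵢ(Kᵢ−1)/(1+ψ₁(Kᵢ−1)) = 0.
g(0) = ΣzᵢKᵢ − 1 = 0.709 and g(1) = 1 − Σzᵢ/Kᵢ = -0.561, so a root lies in (0, 1).
Newton–Raphson from ψ₁ = 0.49:
  ψ₁ = 0.490: g = 0.0777, g' = -0.958 → ψ₁ = 0.571
Converged at ψ₁ = 0.571.
Drum-1 compositions:
  1-butene: x = 0.161, y = 0.500
  n-butane: x = 0.110, y = 0.259
  THF: x = 0.729, y = 0.241
Drum-2 feed = drum-1 liquid: z₂ = (0.1614, 0.1098, 0.7288).
Drum 2:
Rachford–Rice: g(ψ₂) = Σ zᵢ(Kᵢ−1)/(1+ψ₂(Kᵢ−1)) = 0.
g(0) = ΣzᵢKᵢ − 1 = 0.540 and g(1) = 1 − Σzᵢ/Kᵢ = -0.493, so a root lies in (0, 1).
Newton–Raphson from ψ₂ = 0.5:
  ψ₂ = 0.500: g = -0.1373, g' = -0.724 → ψ₂ = 0.310
  ψ₂ = 0.310: g = 0.0182, g' = -0.961 → ψ₂ = 0.329
  ψ₂ = 0.329: g = 0.0004, g' = -0.923 → ψ₂ = 0.330
Converged at ψ₂ = 0.330.
  1-butene: x = 0.072, y = 0.343
  n-butane: x = 0.059, y = 0.213
  THF: x = 0.869, y = 0.443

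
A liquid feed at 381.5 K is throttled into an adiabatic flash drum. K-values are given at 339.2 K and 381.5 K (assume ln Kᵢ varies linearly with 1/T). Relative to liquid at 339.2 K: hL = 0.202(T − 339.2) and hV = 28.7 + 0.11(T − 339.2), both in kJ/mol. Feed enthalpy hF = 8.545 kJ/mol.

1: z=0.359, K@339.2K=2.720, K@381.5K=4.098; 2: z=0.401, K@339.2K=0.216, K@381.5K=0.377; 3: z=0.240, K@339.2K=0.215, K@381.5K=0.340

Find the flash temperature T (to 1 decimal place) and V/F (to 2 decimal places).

Adiabatic flash: solve Rachford–Rice at each trial T, then check hF = ψ·hV(T) + (1−ψ)·hL(T).
  T = 339.2 K: K = (2.720, 0.216, 0.215), RR gives ψ = 0.085, H_out = 2.440 kJ/mol
  T = 381.5 K: K = (4.098, 0.377, 0.340), RR gives ψ = 0.357, H_out = 17.393 kJ/mol
  T = 360.4 K: K = (3.381, 0.290, 0.274), RR gives ψ = 0.232, H_out = 10.496 kJ/mol
  T = 349.8 K: K = (3.042, 0.252, 0.244), RR gives ψ = 0.164, H_out = 6.686 kJ/mol
  T = 355.1 K: K = (3.210, 0.270, 0.259), RR gives ψ = 0.199, H_out = 8.633 kJ/mol
  T = 352.5 K: K = (3.127, 0.261, 0.251), RR gives ψ = 0.182, H_out = 7.690 kJ/mol
  T = 353.8 K: K = (3.168, 0.266, 0.255), RR gives ψ = 0.191, H_out = 8.164 kJ/mol
Linear interpolation between T = 353.8 (H_out = 8.164) and T = 355.1 (H_out = 8.633) on hF = 8.545 gives T ≈ 354.9 K, at which ψ = 0.20.

T = 354.9 K, V/F = 0.20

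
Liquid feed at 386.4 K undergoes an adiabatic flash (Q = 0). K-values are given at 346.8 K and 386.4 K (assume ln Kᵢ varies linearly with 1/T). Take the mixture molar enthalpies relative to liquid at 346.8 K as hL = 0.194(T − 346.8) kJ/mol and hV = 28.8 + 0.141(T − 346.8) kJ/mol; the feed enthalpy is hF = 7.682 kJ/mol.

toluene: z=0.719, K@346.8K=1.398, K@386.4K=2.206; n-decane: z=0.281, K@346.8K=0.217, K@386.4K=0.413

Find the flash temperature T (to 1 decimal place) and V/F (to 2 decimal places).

T = 348.1 K, V/F = 0.26

Adiabatic flash: solve Rachford–Rice at each trial T, then check hF = ψ·hV(T) + (1−ψ)·hL(T).
  T = 346.8 K: K = (1.398, 0.217), RR gives ψ = 0.212, H_out = 6.112 kJ/mol
  T = 386.4 K: K = (2.206, 0.413), RR gives ψ = 0.992, H_out = 34.167 kJ/mol
  T = 366.6 K: K = (1.778, 0.305), RR gives ψ = 0.673, H_out = 22.510 kJ/mol
  T = 356.7 K: K = (1.582, 0.258), RR gives ψ = 0.486, H_out = 15.675 kJ/mol
  T = 351.8 K: K = (1.489, 0.237), RR gives ψ = 0.368, H_out = 11.481 kJ/mol
  T = 349.3 K: K = (1.443, 0.227), RR gives ψ = 0.296, H_out = 8.975 kJ/mol
  T = 348.1 K: K = (1.421, 0.222), RR gives ψ = 0.258, H_out = 7.652 kJ/mol
Linear interpolation between T = 348.1 (H_out = 7.652) and T = 349.3 (H_out = 8.975) on hF = 7.682 gives T ≈ 348.1 K, at which ψ = 0.26.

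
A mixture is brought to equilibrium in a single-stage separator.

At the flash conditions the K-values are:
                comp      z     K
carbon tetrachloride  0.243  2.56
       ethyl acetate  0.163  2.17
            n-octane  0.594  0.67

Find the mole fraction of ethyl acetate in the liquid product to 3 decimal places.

Material balance + equilibrium reduce to Σ zᵢ(Kᵢ−1)/(1+ψ(Kᵢ−1)) = 0.
Feasibility: ΣzᵢKᵢ = 1.374, Σzᵢ/Kᵢ = 1.057 — both > 1, two phases present.
Iterate (Newton) starting at ψ = 0.5:
  ψ = 0.500: g = 0.0985, g' = -0.368 → ψ = 0.768
  ψ = 0.768: g = 0.0105, g' = -0.300 → ψ = 0.802
  ψ = 0.802: g = 0.0001, g' = -0.296 → ψ = 0.803
Converged at ψ = 0.803.
Compositions from xᵢ = zᵢ/(1+ψ(Kᵢ−1)), yᵢ = Kᵢxᵢ:
  carbon tetrachloride: x = 0.108, y = 0.276
  ethyl acetate: x = 0.084, y = 0.182
  n-octane: x = 0.808, y = 0.541

x_ethyl acetate = 0.084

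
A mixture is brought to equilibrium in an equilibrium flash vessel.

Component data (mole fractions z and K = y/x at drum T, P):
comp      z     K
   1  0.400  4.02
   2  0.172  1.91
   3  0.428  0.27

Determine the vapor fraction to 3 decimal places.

Rachford–Rice: g(ψ) = Σ zᵢ(Kᵢ−1)/(1+ψ(Kᵢ−1)) = 0.
Feasibility: ΣzᵢKᵢ = 2.052, Σzᵢ/Kᵢ = 1.775 — both > 1, two phases present.
Iterate (Newton) starting at ψ = 0.5:
  ψ = 0.500: g = 0.0968, g' = -1.212 → ψ = 0.580
Converged at ψ = 0.580.

ψ = 0.580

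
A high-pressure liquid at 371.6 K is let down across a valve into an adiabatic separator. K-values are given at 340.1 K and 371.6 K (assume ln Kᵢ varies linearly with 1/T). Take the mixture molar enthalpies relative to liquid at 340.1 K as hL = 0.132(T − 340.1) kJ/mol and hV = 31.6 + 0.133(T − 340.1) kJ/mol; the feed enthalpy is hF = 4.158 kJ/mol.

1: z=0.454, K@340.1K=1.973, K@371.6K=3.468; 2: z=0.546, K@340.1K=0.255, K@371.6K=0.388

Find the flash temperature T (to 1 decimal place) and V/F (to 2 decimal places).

Adiabatic flash: solve Rachford–Rice at each trial T, then check hF = ψ·hV(T) + (1−ψ)·hL(T).
  T = 340.1 K: K = (1.973, 0.255), RR gives ψ = 0.048, H_out = 1.525 kJ/mol
  T = 371.6 K: K = (3.468, 0.388), RR gives ψ = 0.521, H_out = 20.625 kJ/mol
  T = 355.9 K: K = (2.651, 0.318), RR gives ψ = 0.335, H_out = 12.667 kJ/mol
  T = 348.0 K: K = (2.295, 0.285), RR gives ψ = 0.214, H_out = 7.792 kJ/mol
  T = 344.1 K: K = (2.132, 0.270), RR gives ψ = 0.140, H_out = 4.938 kJ/mol
  T = 342.1 K: K = (2.051, 0.262), RR gives ψ = 0.096, H_out = 3.304 kJ/mol
Linear interpolation between T = 342.1 (H_out = 3.304) and T = 344.1 (H_out = 4.938) on hF = 4.158 gives T ≈ 343.1 K, at which ψ = 0.12.

T = 343.1 K, V/F = 0.12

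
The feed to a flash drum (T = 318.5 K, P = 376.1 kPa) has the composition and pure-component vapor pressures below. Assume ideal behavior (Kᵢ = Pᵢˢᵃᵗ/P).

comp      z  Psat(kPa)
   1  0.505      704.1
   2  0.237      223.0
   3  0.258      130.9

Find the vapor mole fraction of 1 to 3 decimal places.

Raoult's law: Kᵢ = Pᵢˢᵃᵗ/P = Pᵢˢᵃᵗ/376.1.
  K_1 = 704.1/376.1 = 1.87211, K_2 = 223.0/376.1 = 0.59293, K_3 = 130.9/376.1 = 0.34805
Rachford–Rice: g(V/F) = Σ zᵢ(Kᵢ−1)/(1+V/F(Kᵢ−1)) = 0.
Feasibility: ΣzᵢKᵢ = 1.176, Σzᵢ/Kᵢ = 1.411 — both > 1, two phases present.
Iterate (Newton) starting at V/F = 0.62:
  V/F = 0.620: g = -0.1255, g' = -0.541 → V/F = 0.388
  V/F = 0.388: g = -0.0107, g' = -0.466 → V/F = 0.365
Converged at V/F = 0.365.
Compositions from xᵢ = zᵢ/(1+V/F(Kᵢ−1)), yᵢ = Kᵢxᵢ:
  1: x = 0.383, y = 0.717
  2: x = 0.278, y = 0.165
  3: x = 0.339, y = 0.118

y_1 = 0.717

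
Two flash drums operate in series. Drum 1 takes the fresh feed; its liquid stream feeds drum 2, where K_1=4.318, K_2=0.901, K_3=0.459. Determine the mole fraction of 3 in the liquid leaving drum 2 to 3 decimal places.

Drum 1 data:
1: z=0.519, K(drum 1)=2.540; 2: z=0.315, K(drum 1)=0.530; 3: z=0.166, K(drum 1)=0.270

x_3 (drum 2) = 0.447

Drum 1:
Material balance + equilibrium reduce to Σ zᵢ(Kᵢ−1)/(1+ψ₁(Kᵢ−1)) = 0.
g(0) = ΣzᵢKᵢ − 1 = 0.530 and g(1) = 1 − Σzᵢ/Kᵢ = -0.413, so a root lies in (0, 1).
Newton iteration, ψ₁⁰ = 0.68:
  ψ₁ = 0.680: g = -0.0678, g' = -0.793 → ψ₁ = 0.594
  ψ₁ = 0.594: g = -0.0023, g' = -0.746 → ψ₁ = 0.591
Converged at ψ₁ = 0.591.
Drum-1 compositions:
  1: x = 0.272, y = 0.690
  2: x = 0.436, y = 0.231
  3: x = 0.292, y = 0.079
Drum-2 feed = drum-1 liquid: z₂ = (0.2716, 0.4363, 0.2921).
Drum 2:
Material balance + equilibrium reduce to Σ zᵢ(Kᵢ−1)/(1+ψ₂(Kᵢ−1)) = 0.
g(0) = ΣzᵢKᵢ − 1 = 0.700 and g(1) = 1 − Σzᵢ/Kᵢ = -0.184, so a root lies in (0, 1).
Newton iteration, ψ₂⁰ = 0.59:
  ψ₂ = 0.590: g = 0.0267, g' = -0.531 → ψ₂ = 0.640
  ψ₂ = 0.640: g = 0.0005, g' = -0.511 → ψ₂ = 0.641
Converged at ψ₂ = 0.641.
  1: x = 0.087, y = 0.375
  2: x = 0.466, y = 0.420
  3: x = 0.447, y = 0.205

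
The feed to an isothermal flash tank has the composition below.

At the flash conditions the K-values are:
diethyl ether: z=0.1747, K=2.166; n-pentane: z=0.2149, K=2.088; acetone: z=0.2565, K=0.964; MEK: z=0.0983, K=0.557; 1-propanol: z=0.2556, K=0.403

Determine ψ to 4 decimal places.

Rachford–Rice: g(ψ) = Σ zᵢ(Kᵢ−1)/(1+ψ(Kᵢ−1)) = 0.
Check two-phase: ΣzᵢKᵢ = 1.2321 > 1 and Σzᵢ/Kᵢ = 1.2604 > 1, so g(0) = 0.2321 > 0 and g(1) = -0.2604 < 0.
Iterate (Newton) starting at ψ = 0.69:
  ψ = 0.6900: g = -0.08523, g' = -0.4597 → ψ = 0.5046
  ψ = 0.5046: g = -0.00468, g' = -0.4191 → ψ = 0.4934
Converged at ψ = 0.4934.

ψ = 0.4934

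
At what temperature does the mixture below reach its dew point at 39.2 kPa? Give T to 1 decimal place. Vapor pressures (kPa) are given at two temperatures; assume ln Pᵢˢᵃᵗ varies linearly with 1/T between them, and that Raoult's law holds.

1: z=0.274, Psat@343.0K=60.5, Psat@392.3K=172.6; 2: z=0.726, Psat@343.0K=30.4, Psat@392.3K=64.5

T = 348.9 K

Dew-point temperature: Σzᵢ·P/Pᵢˢᵃᵗ(T) = 1. Interpolate ln Pᵢˢᵃᵗ = aᵢ + bᵢ/T.
  T = 343.0 K: ΣzᵢP/Pᵢˢᵃᵗ = 1.1137
  T = 392.3 K: ΣzᵢP/Pᵢˢᵃᵗ = 0.5035
  T = 367.6 K: ΣzᵢP/Pᵢˢᵃᵗ = 0.7288
  T = 355.3 K: ΣzᵢP/Pᵢˢᵃᵗ = 0.8940
  T = 349.1 K: ΣzᵢP/Pᵢˢᵃᵗ = 0.9966
  T = 346.1 K: ΣzᵢP/Pᵢˢᵃᵗ = 1.0520
  T = 347.6 K: ΣzᵢP/Pᵢˢᵃᵗ = 1.0238
Interpolating between 347.6 K and 349.1 K gives T ≈ 348.9 K.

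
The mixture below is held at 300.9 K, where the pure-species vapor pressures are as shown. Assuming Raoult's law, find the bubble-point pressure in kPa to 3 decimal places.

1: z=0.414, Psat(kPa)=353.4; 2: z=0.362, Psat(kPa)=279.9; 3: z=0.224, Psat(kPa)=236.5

Pbub = 300.607 kPa

At the bubble point ψ → 0, so ΣzᵢKᵢ = 1 with Kᵢ = Pᵢˢᵃᵗ/P ⇒ P = ΣzᵢPᵢˢᵃᵗ.
P = 0.414·353.4 + 0.362·279.9 + 0.224·236.5 = 300.607 kPa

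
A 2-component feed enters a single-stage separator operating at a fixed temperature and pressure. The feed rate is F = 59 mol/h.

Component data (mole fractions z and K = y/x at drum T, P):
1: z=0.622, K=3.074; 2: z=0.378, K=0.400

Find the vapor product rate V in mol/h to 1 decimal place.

Rachford–Rice: g(ψ) = Σ zᵢ(Kᵢ−1)/(1+ψ(Kᵢ−1)) = 0.
Feasibility: ΣzᵢKᵢ = 2.063, Σzᵢ/Kᵢ = 1.147 — both > 1, two phases present.
Binary case is linear: z₁(K₁−1)(1+ψ(K₂−1)) + z₂(K₂−1)(1+ψ(K₁−1)) = 0
⇒ ψ = [z₁(K₁−1)+z₂(K₂−1)] / [−(K₁−1)(K₂−1)] = 1.0632/1.2444 = 0.854
Then V = ψ·F = 0.8544·59 = 50.4 mol/h and L = F − V = 8.6 mol/h.

V = 50.4 mol/h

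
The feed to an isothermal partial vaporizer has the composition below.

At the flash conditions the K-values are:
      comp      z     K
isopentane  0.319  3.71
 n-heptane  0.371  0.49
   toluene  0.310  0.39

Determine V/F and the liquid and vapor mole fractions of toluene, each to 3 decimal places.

Rachford–Rice: g(V/F) = Σ zᵢ(Kᵢ−1)/(1+V/F(Kᵢ−1)) = 0.
Feasibility: ΣzᵢKᵢ = 1.486, Σzᵢ/Kᵢ = 1.638 — both > 1, two phases present.
Newton–Raphson from V/F = 0.41:
  V/F = 0.410: g = -0.0819, g' = -0.885 → V/F = 0.317
  V/F = 0.317: g = 0.0044, g' = -0.992 → V/F = 0.322
Converged at V/F = 0.322.
Compositions from xᵢ = zᵢ/(1+V/F(Kᵢ−1)), yᵢ = Kᵢxᵢ:
  isopentane: x = 0.170, y = 0.632
  n-heptane: x = 0.444, y = 0.218
  toluene: x = 0.386, y = 0.150

V/F = 0.322, x_toluene = 0.386, y_toluene = 0.150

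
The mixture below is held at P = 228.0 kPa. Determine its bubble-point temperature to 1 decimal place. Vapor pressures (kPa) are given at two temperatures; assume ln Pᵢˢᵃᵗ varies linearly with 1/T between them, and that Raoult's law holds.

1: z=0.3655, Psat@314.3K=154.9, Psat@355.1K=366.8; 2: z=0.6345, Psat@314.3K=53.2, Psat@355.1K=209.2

T = 348.7 K

Bubble-point temperature: ΣzᵢPᵢˢᵃᵗ(T) = P. Interpolate ln Pᵢˢᵃᵗ = aᵢ + bᵢ/T.
  T = 314.3 K: ΣzᵢPᵢˢᵃᵗ = 90.37 kPa
  T = 355.1 K: ΣzᵢPᵢˢᵃᵗ = 266.80 kPa
  T = 334.7 K: ΣzᵢPᵢˢᵃᵗ = 159.23 kPa
  T = 344.9 K: ΣzᵢPᵢˢᵃᵗ = 207.33 kPa
  T = 350.0 K: ΣzᵢPᵢˢᵃᵗ = 235.53 kPa
  T = 347.4 K: ΣzᵢPᵢˢᵃᵗ = 220.78 kPa
Interpolating between 347.4 K and 350.0 K gives T ≈ 348.7 K.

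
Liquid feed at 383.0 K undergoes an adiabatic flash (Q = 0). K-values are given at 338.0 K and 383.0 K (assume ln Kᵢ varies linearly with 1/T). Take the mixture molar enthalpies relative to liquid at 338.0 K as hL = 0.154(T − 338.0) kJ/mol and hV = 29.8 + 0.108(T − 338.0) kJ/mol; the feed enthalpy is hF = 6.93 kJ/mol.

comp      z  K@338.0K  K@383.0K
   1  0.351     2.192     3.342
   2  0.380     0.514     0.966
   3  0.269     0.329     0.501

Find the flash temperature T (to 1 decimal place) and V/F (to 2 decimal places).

Adiabatic flash: solve Rachford–Rice at each trial T, then check hF = ψ·hV(T) + (1−ψ)·hL(T).
  T = 338.0 K: K = (2.192, 0.514, 0.329), RR gives ψ = 0.079, H_out = 2.342 kJ/mol
  T = 383.0 K: K = (3.342, 0.966, 0.501), RR gives ψ = 0.918, H_out = 32.382 kJ/mol
  T = 360.5 K: K = (2.742, 0.719, 0.411), RR gives ψ = 0.459, H_out = 16.673 kJ/mol
  T = 349.2 K: K = (2.459, 0.611, 0.369), RR gives ψ = 0.266, H_out = 9.514 kJ/mol
  T = 343.6 K: K = (2.324, 0.561, 0.349), RR gives ψ = 0.173, H_out = 5.982 kJ/mol
  T = 346.4 K: K = (2.391, 0.585, 0.359), RR gives ψ = 0.220, H_out = 7.755 kJ/mol
  T = 345.0 K: K = (2.358, 0.573, 0.354), RR gives ψ = 0.197, H_out = 6.871 kJ/mol
Linear interpolation between T = 345.0 (H_out = 6.871) and T = 346.4 (H_out = 7.755) on hF = 6.93 gives T ≈ 345.1 K, at which ψ = 0.20.

T = 345.1 K, V/F = 0.20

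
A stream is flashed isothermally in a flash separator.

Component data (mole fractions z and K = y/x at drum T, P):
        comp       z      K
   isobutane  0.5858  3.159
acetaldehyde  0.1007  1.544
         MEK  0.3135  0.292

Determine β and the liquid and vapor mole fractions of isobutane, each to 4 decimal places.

Let β = V/F and solve Σ zᵢ(Kᵢ−1)/(1+β(Kᵢ−1)) = 0.
g(0) = ΣzᵢKᵢ − 1 = 1.0976 and g(1) = 1 − Σzᵢ/Kᵢ = -0.3243, so a root lies in (0, 1).
Newton iteration, β⁰ = 0.34:
  β = 0.3400: g = 0.48326, g' = -1.2019 → β = 0.7421
  β = 0.7421: g = 0.05740, g' = -1.1160 → β = 0.7935
  β = 0.7935: g = -0.00212, g' = -1.2039 → β = 0.7918
Converged at β = 0.7917.
Compositions from xᵢ = zᵢ/(1+β(Kᵢ−1)), yᵢ = Kᵢxᵢ:
  isobutane: x = 0.2162, y = 0.6830
  acetaldehyde: x = 0.0704, y = 0.1087
  MEK: x = 0.7134, y = 0.2083

β = 0.7917, x_isobutane = 0.2162, y_isobutane = 0.6830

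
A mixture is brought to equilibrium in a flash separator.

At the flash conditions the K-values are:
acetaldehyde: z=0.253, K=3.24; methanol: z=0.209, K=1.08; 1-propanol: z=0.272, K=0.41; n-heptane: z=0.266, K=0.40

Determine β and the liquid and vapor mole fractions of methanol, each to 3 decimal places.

Rachford–Rice: g(β) = Σ zᵢ(Kᵢ−1)/(1+β(Kᵢ−1)) = 0.
Check two-phase: ΣzᵢKᵢ = 1.263 > 1 and Σzᵢ/Kᵢ = 1.600 > 1, so g(0) = 0.263 > 0 and g(1) = -0.600 < 0.
Newton iteration, β⁰ = 0.38:
  β = 0.380: g = -0.0912, g' = -0.690 → β = 0.248
  β = 0.248: g = 0.0055, g' = -0.788 → β = 0.255
Converged at β = 0.255.
Compositions from xᵢ = zᵢ/(1+β(Kᵢ−1)), yᵢ = Kᵢxᵢ:
  acetaldehyde: x = 0.161, y = 0.522
  methanol: x = 0.205, y = 0.221
  1-propanol: x = 0.320, y = 0.131
  n-heptane: x = 0.314, y = 0.126

β = 0.255, x_methanol = 0.205, y_methanol = 0.221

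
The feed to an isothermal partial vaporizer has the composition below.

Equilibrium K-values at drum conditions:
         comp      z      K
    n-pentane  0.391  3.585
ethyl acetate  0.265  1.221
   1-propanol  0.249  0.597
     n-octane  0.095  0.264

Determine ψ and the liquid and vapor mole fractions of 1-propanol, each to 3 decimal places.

ψ = 0.885, x_1-propanol = 0.387, y_1-propanol = 0.231

Rachford–Rice: g(ψ) = Σ zᵢ(Kᵢ−1)/(1+ψ(Kᵢ−1)) = 0.
Feasibility: ΣzᵢKᵢ = 1.899, Σzᵢ/Kᵢ = 1.103 — both > 1, two phases present.
Newton–Raphson from ψ = 0.5:
  ψ = 0.500: g = 0.2573, g' = -0.700 → ψ = 0.868
  ψ = 0.868: g = 0.0131, g' = -0.747 → ψ = 0.885
Converged at ψ = 0.885.
Compositions from xᵢ = zᵢ/(1+ψ(Kᵢ−1)), yᵢ = Kᵢxᵢ:
  n-pentane: x = 0.119, y = 0.426
  ethyl acetate: x = 0.222, y = 0.271
  1-propanol: x = 0.387, y = 0.231
  n-octane: x = 0.272, y = 0.072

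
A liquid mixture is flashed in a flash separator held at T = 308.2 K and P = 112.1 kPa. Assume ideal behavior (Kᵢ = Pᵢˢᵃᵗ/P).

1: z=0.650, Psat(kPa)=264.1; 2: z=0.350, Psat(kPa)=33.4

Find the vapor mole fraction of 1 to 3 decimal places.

y_1 = 0.804

Raoult's law: Kᵢ = Pᵢˢᵃᵗ/P = Pᵢˢᵃᵗ/112.1.
  K_1 = 264.1/112.1 = 2.35593, K_2 = 33.4/112.1 = 0.29795
Material balance + equilibrium reduce to Σ zᵢ(Kᵢ−1)/(1+ψ(Kᵢ−1)) = 0.
Feasibility: ΣzᵢKᵢ = 1.636, Σzᵢ/Kᵢ = 1.451 — both > 1, two phases present.
Binary case is linear: z₁(K₁−1)(1+ψ(K₂−1)) + z₂(K₂−1)(1+ψ(K₁−1)) = 0
⇒ ψ = [z₁(K₁−1)+z₂(K₂−1)] / [−(K₁−1)(K₂−1)] = 0.6356/0.9519 = 0.668
Compositions from xᵢ = zᵢ/(1+ψ(Kᵢ−1)), yᵢ = Kᵢxᵢ:
  1: x = 0.341, y = 0.804
  2: x = 0.659, y = 0.196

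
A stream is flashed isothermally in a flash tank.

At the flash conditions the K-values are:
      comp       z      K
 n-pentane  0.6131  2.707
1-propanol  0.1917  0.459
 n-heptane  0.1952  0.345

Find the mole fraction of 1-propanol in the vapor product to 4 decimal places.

Rachford–Rice: g(V/F) = Σ zᵢ(Kᵢ−1)/(1+V/F(Kᵢ−1)) = 0.
Feasibility: ΣzᵢKᵢ = 1.8150, Σzᵢ/Kᵢ = 1.2099 — both > 1, two phases present.
Iterate (Newton) starting at V/F = 0.5:
  V/F = 0.5000: g = 0.23235, g' = -0.8106 → V/F = 0.7866
  V/F = 0.7866: g = 0.00241, g' = -0.8519 → V/F = 0.7895
Converged at V/F = 0.7895.
Compositions from xᵢ = zᵢ/(1+V/F(Kᵢ−1)), yᵢ = Kᵢxᵢ:
  n-pentane: x = 0.2612, y = 0.7070
  1-propanol: x = 0.3346, y = 0.1536
  n-heptane: x = 0.4042, y = 0.1395

y_1-propanol = 0.1536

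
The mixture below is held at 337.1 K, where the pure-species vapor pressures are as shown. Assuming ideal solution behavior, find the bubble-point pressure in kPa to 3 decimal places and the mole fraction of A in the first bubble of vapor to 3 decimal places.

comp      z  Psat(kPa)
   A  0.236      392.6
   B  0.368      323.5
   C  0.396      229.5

Pbub = 302.584 kPa, y_A = 0.306

At the bubble point ψ → 0, so ΣzᵢKᵢ = 1 with Kᵢ = Pᵢˢᵃᵗ/P ⇒ P = ΣzᵢPᵢˢᵃᵗ.
P = 0.236·392.6 + 0.368·323.5 + 0.396·229.5 = 302.584 kPa
yᵢ = zᵢPᵢˢᵃᵗ/P ⇒ y_A = 0.236·392.6/302.584 = 0.306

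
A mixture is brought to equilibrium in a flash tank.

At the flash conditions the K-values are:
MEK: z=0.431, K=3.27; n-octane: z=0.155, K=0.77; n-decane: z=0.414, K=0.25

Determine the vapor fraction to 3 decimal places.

ψ = 0.427

Material balance + equilibrium reduce to Σ zᵢ(Kᵢ−1)/(1+ψ(Kᵢ−1)) = 0.
Check two-phase: ΣzᵢKᵢ = 1.632 > 1 and Σzᵢ/Kᵢ = 1.989 > 1, so g(0) = 0.632 > 0 and g(1) = -0.989 < 0.
Newton–Raphson from ψ = 0.35:
  ψ = 0.350: g = 0.0854, g' = -1.128 → ψ = 0.426
  ψ = 0.426: g = 0.0018, g' = -1.087 → ψ = 0.427
Converged at ψ = 0.427.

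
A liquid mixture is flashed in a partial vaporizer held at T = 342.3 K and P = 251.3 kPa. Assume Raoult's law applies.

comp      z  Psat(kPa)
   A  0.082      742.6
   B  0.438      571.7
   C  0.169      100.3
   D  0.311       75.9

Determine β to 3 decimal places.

β = 0.431

Raoult's law: Kᵢ = Pᵢˢᵃᵗ/P = Pᵢˢᵃᵗ/251.3.
  K_A = 742.6/251.3 = 2.95503, K_B = 571.7/251.3 = 2.27497, K_C = 100.3/251.3 = 0.39912, K_D = 75.9/251.3 = 0.30203
Rachford–Rice: g(β) = Σ zᵢ(Kᵢ−1)/(1+β(Kᵢ−1)) = 0.
Feasibility: ΣzᵢKᵢ = 1.400, Σzᵢ/Kᵢ = 1.673 — both > 1, two phases present.
Newton–Raphson from β = 0.5:
  β = 0.500: g = -0.0565, g' = -0.828 → β = 0.432
  β = 0.432: g = -0.0007, g' = -0.810 → β = 0.431
Converged at β = 0.431.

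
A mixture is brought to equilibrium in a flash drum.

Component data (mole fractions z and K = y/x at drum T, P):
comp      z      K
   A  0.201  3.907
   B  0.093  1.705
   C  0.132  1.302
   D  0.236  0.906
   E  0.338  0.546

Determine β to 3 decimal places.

Newton iteration, β⁰ = 0.35:
  β = 0.350: g = 0.1729, g' = -0.558 → β = 0.660
  β = 0.660: g = 0.0354, g' = -0.374 → β = 0.755
  β = 0.755: g = 0.0009, g' = -0.358 → β = 0.757
Converged at β = 0.757.

β = 0.757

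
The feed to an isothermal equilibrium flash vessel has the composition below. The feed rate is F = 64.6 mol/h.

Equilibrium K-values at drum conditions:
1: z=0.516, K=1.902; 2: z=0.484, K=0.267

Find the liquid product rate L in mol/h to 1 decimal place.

Binary case is linear: z₁(K₁−1)(1+β(K₂−1)) + z₂(K₂−1)(1+β(K₁−1)) = 0
⇒ β = [z₁(K₁−1)+z₂(K₂−1)] / [−(K₁−1)(K₂−1)] = 0.1107/0.6612 = 0.167
Then V = β·F = 0.1674·64.6 = 10.8 mol/h and L = F − V = 53.8 mol/h.

L = 53.8 mol/h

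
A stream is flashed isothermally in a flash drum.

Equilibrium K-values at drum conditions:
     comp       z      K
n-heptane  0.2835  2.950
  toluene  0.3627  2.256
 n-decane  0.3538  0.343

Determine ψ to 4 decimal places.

Let ψ = V/F and solve Σ zᵢ(Kᵢ−1)/(1+ψ(Kᵢ−1)) = 0.
g(0) = ΣzᵢKᵢ − 1 = 0.7759 and g(1) = 1 − Σzᵢ/Kᵢ = -0.2884, so a root lies in (0, 1).
Newton–Raphson from ψ = 0.35:
  ψ = 0.3500: g = 0.34316, g' = -0.9144 → ψ = 0.7253
  ψ = 0.7253: g = 0.02335, g' = -0.8989 → ψ = 0.7512
  ψ = 0.7512: g = -0.00032, g' = -0.9243 → ψ = 0.7509
Converged at ψ = 0.7509.

ψ = 0.7509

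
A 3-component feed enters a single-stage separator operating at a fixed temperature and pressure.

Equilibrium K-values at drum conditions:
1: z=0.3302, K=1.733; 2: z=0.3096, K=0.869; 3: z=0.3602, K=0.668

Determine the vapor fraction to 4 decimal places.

Material balance + equilibrium reduce to Σ zᵢ(Kᵢ−1)/(1+ψ(Kᵢ−1)) = 0.
Check two-phase: ΣzᵢKᵢ = 1.0819 > 1 and Σzᵢ/Kᵢ = 1.0860 > 1, so g(0) = 0.0819 > 0 and g(1) = -0.0860 < 0.
Newton iteration, ψ⁰ = 0.5:
  ψ = 0.5000: g = -0.00967, g' = -0.1582 → ψ = 0.4389
  ψ = 0.4389: g = 0.00011, g' = -0.1619 → ψ = 0.4396
Converged at ψ = 0.4396.

ψ = 0.4396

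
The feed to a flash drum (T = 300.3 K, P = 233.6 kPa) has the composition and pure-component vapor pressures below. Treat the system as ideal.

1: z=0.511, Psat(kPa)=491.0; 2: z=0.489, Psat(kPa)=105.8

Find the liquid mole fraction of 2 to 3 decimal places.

x_2 = 0.668

Raoult's law: Kᵢ = Pᵢˢᵃᵗ/P = Pᵢˢᵃᵗ/233.6.
  K_1 = 491.0/233.6 = 2.10188, K_2 = 105.8/233.6 = 0.45291
Material balance + equilibrium reduce to Σ zᵢ(Kᵢ−1)/(1+β(Kᵢ−1)) = 0.
g(0) = ΣzᵢKᵢ − 1 = 0.296 and g(1) = 1 − Σzᵢ/Kᵢ = -0.323, so a root lies in (0, 1).
Binary case is linear: z₁(K₁−1)(1+β(K₂−1)) + z₂(K₂−1)(1+β(K₁−1)) = 0
⇒ β = [z₁(K₁−1)+z₂(K₂−1)] / [−(K₁−1)(K₂−1)] = 0.2955/0.6028 = 0.490
Compositions from xᵢ = zᵢ/(1+β(Kᵢ−1)), yᵢ = Kᵢxᵢ:
  1: x = 0.332, y = 0.697
  2: x = 0.668, y = 0.303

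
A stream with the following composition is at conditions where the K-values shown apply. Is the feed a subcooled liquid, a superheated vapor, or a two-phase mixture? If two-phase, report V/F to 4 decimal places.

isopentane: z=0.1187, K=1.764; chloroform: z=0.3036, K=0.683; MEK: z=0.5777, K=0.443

subcooled liquid

ΣzᵢKᵢ = 0.6727; Σzᵢ/Kᵢ = 1.8159.
Since ΣzᵢKᵢ < 1 the mixture is below its bubble point — single liquid phase.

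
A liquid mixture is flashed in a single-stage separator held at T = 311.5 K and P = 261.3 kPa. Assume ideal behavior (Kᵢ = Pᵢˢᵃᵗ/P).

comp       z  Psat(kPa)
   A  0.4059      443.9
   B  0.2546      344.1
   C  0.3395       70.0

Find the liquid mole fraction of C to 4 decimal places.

Raoult's law: Kᵢ = Pᵢˢᵃᵗ/P = Pᵢˢᵃᵗ/261.3.
  K_A = 443.9/261.3 = 1.698814, K_B = 344.1/261.3 = 1.316877, K_C = 70.0/261.3 = 0.267891
Material balance + equilibrium reduce to Σ zᵢ(Kᵢ−1)/(1+V/F(Kᵢ−1)) = 0.
Check two-phase: ΣzᵢKᵢ = 1.1158 > 1 and Σzᵢ/Kᵢ = 1.6996 > 1, so g(0) = 0.1158 > 0 and g(1) = -0.6996 < 0.
Iterate (Newton) starting at V/F = 0.36:
  V/F = 0.3600: g = -0.03845, g' = -0.4827 → V/F = 0.2803
  V/F = 0.2803: g = -0.00145, g' = -0.4482 → V/F = 0.2771
Converged at V/F = 0.2771.
Compositions from xᵢ = zᵢ/(1+V/F(Kᵢ−1)), yᵢ = Kᵢxᵢ:
  A: x = 0.3401, y = 0.5777
  B: x = 0.2341, y = 0.3082
  C: x = 0.4259, y = 0.1141

x_C = 0.4259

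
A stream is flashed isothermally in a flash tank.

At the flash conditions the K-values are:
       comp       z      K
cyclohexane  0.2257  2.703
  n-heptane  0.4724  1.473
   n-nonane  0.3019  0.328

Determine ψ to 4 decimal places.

Let ψ = V/F and solve Σ zᵢ(Kᵢ−1)/(1+ψ(Kᵢ−1)) = 0.
Feasibility: ΣzᵢKᵢ = 1.4049, Σzᵢ/Kᵢ = 1.3246 — both > 1, two phases present.
Newton–Raphson from ψ = 0.32:
  ψ = 0.3200: g = 0.18440, g' = -0.5752 → ψ = 0.6406
  ψ = 0.6406: g = -0.00090, g' = -0.6323 → ψ = 0.6392
Converged at ψ = 0.6391.

ψ = 0.6391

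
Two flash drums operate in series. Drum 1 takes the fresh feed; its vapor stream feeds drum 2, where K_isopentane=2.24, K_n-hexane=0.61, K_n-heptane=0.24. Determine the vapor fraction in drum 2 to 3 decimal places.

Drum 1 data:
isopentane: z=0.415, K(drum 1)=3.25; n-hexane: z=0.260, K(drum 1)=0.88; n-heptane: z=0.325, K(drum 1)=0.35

Drum 1:
Newton–Raphson from ψ₁ = 0.52:
  ψ₁ = 0.520: g = 0.0779, g' = -0.764 → ψ₁ = 0.622
  ψ₁ = 0.622: g = 0.0008, g' = -0.756 → ψ₁ = 0.623
Converged at ψ₁ = 0.623.
Drum-1 compositions:
  isopentane: x = 0.173, y = 0.562
  n-hexane: x = 0.281, y = 0.247
  n-heptane: x = 0.546, y = 0.191
Drum-2 feed = drum-1 vapor: z₂ = (0.5615, 0.2473, 0.1912).
Drum 2:
Rachford–Rice: g(ψ₂) = Σ zᵢ(Kᵢ−1)/(1+ψ₂(Kᵢ−1)) = 0.
g(0) = ΣzᵢKᵢ − 1 = 0.455 and g(1) = 1 − Σzᵢ/Kᵢ = -0.453, so a root lies in (0, 1).
Newton–Raphson from ψ₂ = 0.35:
  ψ₂ = 0.350: g = 0.1759, g' = -0.675 → ψ₂ = 0.611
  ψ₂ = 0.611: g = -0.0014, g' = -0.729 → ψ₂ = 0.609
Converged at ψ₂ = 0.609.
  isopentane: x = 0.320, y = 0.717
  n-hexane: x = 0.324, y = 0.198
  n-heptane: x = 0.356, y = 0.085

V/F (drum 2) = 0.609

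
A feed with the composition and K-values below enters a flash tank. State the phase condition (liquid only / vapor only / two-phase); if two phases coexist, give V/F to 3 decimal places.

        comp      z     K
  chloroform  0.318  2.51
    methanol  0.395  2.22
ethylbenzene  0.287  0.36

ΣzᵢKᵢ = 1.778; Σzᵢ/Kᵢ = 1.102.
Both exceed 1, so a two-phase solution exists.
Iterate (Newton) starting at ψ = 0.54:
  ψ = 0.540: g = 0.2743, g' = -0.708 → ψ = 0.927
  ψ = 0.927: g = -0.0257, g' = -0.967 → ψ = 0.901
  ψ = 0.901: g = -0.0007, g' = -0.919 → ψ = 0.900
Converged at ψ = 0.900.

two-phase, V/F = 0.900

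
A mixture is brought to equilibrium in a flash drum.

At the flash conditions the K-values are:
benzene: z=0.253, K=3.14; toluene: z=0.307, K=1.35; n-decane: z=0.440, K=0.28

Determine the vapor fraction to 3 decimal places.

Newton iteration, ψ⁰ = 0.34:
  ψ = 0.340: g = -0.0101, g' = -0.818 → ψ = 0.328
Converged at ψ = 0.328.

ψ = 0.328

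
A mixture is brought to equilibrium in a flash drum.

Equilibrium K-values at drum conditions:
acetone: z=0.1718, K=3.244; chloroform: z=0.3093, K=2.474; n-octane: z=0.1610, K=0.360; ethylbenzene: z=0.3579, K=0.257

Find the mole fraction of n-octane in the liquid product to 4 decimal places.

Rachford–Rice: g(V/F) = Σ zᵢ(Kᵢ−1)/(1+V/F(Kᵢ−1)) = 0.
g(0) = ΣzᵢKᵢ − 1 = 0.4725 and g(1) = 1 − Σzᵢ/Kᵢ = -1.0178, so a root lies in (0, 1).
Newton–Raphson from V/F = 0.5:
  V/F = 0.5000: g = -0.13049, g' = -1.0576 → V/F = 0.3766
  V/F = 0.3766: g = -0.00292, g' = -1.0274 → V/F = 0.3738
Converged at V/F = 0.3738.
Compositions from xᵢ = zᵢ/(1+V/F(Kᵢ−1)), yᵢ = Kᵢxᵢ:
  acetone: x = 0.0934, y = 0.3031
  chloroform: x = 0.1994, y = 0.4934
  n-octane: x = 0.2116, y = 0.0762
  ethylbenzene: x = 0.4955, y = 0.1273

x_n-octane = 0.2116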